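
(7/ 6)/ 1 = 7/ 6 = 1.17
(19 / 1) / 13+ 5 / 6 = 179 / 78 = 2.29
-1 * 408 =-408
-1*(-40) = 40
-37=-37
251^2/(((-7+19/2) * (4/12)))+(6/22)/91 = 378384021/5005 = 75601.20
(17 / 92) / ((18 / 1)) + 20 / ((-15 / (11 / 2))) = -12127 / 1656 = -7.32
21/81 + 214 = 5785/27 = 214.26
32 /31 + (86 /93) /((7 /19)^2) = 35750 /4557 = 7.85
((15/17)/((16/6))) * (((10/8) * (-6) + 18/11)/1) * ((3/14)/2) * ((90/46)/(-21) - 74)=207743535/13487936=15.40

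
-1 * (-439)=439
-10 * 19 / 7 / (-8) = 95 / 28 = 3.39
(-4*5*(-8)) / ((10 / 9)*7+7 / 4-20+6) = -5760 / 161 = -35.78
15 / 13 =1.15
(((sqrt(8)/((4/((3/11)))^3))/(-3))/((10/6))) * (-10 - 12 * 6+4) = 1053 * sqrt(2)/106480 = 0.01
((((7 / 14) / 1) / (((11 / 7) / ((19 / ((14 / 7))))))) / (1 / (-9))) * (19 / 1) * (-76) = 432117 / 11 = 39283.36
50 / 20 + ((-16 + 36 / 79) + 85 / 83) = -157633 / 13114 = -12.02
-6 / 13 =-0.46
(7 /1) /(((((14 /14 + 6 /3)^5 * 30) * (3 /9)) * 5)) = 7 /12150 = 0.00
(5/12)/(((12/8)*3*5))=1/54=0.02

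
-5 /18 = -0.28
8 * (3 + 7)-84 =-4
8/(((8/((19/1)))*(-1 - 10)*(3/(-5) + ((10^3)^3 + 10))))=-95/55000000517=-0.00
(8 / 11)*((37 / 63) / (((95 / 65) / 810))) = 236.72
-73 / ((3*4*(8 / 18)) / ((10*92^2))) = -1158510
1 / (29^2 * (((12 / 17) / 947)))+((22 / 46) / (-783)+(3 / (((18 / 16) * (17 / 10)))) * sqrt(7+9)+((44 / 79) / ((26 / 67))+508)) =18867445340443 / 36472619196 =517.30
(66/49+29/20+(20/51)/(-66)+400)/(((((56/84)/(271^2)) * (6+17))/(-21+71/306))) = -62011763037312833/1547740656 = -40065990.90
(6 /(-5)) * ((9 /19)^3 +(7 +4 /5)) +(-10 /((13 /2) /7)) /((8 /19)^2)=-2504976833 /35666800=-70.23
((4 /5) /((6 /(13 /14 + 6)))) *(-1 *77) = -1067 /15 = -71.13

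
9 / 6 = 3 / 2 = 1.50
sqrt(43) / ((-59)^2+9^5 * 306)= sqrt(43) / 18072475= 0.00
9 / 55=0.16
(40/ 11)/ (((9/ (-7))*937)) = -280/ 92763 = -0.00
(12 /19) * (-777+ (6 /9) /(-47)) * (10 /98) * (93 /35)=-40755948 /306299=-133.06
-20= -20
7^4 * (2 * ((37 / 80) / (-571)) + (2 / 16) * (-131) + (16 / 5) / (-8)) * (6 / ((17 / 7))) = -9660108969 / 97070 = -99516.94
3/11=0.27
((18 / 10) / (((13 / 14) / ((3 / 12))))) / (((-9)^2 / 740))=518 / 117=4.43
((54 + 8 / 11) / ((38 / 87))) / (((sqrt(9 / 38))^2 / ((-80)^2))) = 111731200 / 33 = 3385793.94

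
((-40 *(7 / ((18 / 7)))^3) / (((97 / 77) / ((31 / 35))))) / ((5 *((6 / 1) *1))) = -40118309 / 2121390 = -18.91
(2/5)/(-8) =-1/20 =-0.05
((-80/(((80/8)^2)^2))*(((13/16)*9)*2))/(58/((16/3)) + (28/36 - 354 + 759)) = -1053/3749875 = -0.00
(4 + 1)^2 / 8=3.12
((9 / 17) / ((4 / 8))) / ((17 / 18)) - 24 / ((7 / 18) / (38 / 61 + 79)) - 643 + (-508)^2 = 31160275275 / 123403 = 252508.25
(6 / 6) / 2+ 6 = 13 / 2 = 6.50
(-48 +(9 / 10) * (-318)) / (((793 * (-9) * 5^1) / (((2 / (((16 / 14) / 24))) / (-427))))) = -1114 / 1209325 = -0.00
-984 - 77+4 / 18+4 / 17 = -162263 / 153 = -1060.54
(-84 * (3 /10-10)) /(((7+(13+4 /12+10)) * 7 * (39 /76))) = 44232 /5915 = 7.48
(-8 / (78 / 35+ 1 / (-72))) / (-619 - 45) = 2520 / 463223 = 0.01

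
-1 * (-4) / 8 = 1 / 2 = 0.50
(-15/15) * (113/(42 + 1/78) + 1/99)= -7751/2871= -2.70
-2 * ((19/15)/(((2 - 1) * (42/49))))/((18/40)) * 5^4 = -332500/81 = -4104.94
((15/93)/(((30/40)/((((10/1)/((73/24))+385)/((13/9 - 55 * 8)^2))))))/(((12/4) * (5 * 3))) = 340140/35254844767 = 0.00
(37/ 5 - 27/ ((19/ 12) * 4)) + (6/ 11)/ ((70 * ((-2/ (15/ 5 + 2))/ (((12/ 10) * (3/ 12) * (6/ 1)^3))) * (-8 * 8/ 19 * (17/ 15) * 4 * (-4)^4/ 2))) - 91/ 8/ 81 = 494610173333/ 165032017920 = 3.00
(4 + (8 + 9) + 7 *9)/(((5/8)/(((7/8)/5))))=588/25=23.52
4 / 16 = 0.25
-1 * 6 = -6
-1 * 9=-9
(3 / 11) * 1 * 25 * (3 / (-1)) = -225 / 11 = -20.45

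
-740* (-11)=8140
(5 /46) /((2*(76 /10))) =25 /3496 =0.01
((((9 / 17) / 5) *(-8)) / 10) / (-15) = 12 / 2125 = 0.01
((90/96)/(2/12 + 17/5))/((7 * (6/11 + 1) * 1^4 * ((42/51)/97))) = 240075/83888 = 2.86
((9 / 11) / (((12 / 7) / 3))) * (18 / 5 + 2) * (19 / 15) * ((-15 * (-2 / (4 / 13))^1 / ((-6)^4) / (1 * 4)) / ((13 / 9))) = 931 / 7040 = 0.13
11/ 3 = 3.67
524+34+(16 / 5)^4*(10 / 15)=1177322 / 1875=627.91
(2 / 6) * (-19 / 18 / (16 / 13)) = -247 / 864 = -0.29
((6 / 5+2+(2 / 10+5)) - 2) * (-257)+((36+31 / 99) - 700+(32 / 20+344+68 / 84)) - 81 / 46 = -313016173 / 159390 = -1963.84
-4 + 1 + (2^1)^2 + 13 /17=30 /17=1.76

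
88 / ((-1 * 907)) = -88 / 907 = -0.10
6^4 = 1296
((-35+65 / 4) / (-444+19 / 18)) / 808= 675 / 12884368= 0.00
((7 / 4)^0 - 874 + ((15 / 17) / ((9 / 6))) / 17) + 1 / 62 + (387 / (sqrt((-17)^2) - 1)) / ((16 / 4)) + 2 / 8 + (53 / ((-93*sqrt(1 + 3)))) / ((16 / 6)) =-496978951 / 573376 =-866.76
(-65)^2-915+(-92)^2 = 11774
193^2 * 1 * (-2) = -74498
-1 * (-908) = 908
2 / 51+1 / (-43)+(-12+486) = 1039517 / 2193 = 474.02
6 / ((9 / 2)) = 4 / 3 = 1.33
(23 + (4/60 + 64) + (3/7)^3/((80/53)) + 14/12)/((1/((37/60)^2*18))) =9949427909/16464000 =604.31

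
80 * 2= 160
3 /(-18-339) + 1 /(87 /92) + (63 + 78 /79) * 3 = 157861264 /817887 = 193.01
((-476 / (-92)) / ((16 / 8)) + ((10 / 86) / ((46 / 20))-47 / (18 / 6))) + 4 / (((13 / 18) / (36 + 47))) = 446.66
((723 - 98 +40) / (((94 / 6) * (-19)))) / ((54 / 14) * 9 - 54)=49 / 423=0.12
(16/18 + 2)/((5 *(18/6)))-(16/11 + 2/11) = -2144/1485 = -1.44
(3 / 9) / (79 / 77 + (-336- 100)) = -77 / 100479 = -0.00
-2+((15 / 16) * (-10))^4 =7722.76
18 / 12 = 1.50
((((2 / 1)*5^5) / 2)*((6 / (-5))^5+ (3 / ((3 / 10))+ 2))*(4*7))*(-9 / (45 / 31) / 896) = -230361 / 40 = -5759.02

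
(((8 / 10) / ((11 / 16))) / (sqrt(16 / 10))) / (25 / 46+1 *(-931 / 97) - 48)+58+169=227 - 71392 *sqrt(10) / 14001735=226.98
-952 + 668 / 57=-53596 / 57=-940.28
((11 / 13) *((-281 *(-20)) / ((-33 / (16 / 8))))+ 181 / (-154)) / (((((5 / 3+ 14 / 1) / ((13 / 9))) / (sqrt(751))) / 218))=-159393.24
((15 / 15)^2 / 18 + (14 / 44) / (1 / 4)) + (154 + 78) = 233.33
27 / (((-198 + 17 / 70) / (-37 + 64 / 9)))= 4.08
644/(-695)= -644/695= -0.93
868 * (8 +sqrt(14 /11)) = 868 * sqrt(154) /11 +6944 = 7923.24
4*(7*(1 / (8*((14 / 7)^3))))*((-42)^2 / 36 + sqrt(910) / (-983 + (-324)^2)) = 7*sqrt(910) / 1663888 + 343 / 16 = 21.44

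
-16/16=-1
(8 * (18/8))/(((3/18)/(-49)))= -5292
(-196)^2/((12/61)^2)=8934121/9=992680.11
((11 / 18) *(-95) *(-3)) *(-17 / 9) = -17765 / 54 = -328.98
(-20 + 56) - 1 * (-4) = 40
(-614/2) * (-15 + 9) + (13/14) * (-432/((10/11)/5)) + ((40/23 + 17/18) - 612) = -2821499/2898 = -973.60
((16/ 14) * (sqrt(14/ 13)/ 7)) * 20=160 * sqrt(182)/ 637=3.39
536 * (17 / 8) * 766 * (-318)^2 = 88228060776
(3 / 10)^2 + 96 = 9609 / 100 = 96.09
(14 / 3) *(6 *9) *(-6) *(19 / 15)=-9576 / 5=-1915.20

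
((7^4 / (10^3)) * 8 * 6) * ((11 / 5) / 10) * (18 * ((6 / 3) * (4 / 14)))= 814968 / 3125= 260.79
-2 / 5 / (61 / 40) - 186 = -11362 / 61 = -186.26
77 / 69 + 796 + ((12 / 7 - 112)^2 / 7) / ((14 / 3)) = 193741745 / 165669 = 1169.45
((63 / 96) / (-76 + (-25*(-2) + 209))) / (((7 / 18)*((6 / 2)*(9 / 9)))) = 3 / 976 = 0.00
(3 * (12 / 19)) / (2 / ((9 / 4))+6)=162 / 589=0.28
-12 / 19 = -0.63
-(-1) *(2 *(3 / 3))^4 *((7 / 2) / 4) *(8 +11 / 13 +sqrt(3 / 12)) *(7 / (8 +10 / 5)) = 91.59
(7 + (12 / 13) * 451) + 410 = 10833 / 13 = 833.31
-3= -3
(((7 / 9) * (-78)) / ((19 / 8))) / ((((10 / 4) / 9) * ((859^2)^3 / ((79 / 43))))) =-690144 / 1641160455333710715485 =-0.00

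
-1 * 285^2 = -81225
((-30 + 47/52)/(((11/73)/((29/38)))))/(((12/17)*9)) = -54451357/2347488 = -23.20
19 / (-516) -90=-46459 / 516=-90.04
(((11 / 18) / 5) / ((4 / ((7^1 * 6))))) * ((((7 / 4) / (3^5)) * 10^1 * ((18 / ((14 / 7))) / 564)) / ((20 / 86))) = 23177 / 3654720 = 0.01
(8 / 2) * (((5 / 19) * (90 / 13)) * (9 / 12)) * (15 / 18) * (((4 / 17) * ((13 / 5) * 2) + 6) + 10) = 329400 / 4199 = 78.45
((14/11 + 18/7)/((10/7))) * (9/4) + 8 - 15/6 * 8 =-327/55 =-5.95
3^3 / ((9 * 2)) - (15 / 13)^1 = 9 / 26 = 0.35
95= 95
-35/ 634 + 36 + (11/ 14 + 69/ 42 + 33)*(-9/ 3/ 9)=321337/ 13314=24.14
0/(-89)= 0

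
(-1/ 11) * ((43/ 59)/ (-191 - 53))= 43/ 158356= 0.00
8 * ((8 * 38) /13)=2432 /13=187.08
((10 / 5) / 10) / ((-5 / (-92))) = 92 / 25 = 3.68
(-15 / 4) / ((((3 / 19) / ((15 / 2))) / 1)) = -1425 / 8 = -178.12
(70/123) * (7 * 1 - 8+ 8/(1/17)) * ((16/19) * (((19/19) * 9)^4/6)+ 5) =55411650/779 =71131.77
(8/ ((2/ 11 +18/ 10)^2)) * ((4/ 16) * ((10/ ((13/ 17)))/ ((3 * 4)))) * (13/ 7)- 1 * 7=-1489382/ 249501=-5.97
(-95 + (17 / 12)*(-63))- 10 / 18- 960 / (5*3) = -8957 / 36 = -248.81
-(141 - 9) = -132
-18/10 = -9/5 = -1.80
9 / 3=3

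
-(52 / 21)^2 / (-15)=0.41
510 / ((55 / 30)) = 3060 / 11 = 278.18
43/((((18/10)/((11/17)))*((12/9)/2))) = 2365/102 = 23.19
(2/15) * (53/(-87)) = -106/1305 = -0.08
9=9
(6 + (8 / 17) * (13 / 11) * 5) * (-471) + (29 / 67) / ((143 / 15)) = -673608327 / 162877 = -4135.69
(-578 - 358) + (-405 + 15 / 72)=-32179 / 24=-1340.79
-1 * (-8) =8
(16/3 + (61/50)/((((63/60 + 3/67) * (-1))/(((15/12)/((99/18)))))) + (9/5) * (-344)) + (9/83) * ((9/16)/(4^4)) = -16845498635971/27430318080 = -614.12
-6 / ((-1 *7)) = 6 / 7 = 0.86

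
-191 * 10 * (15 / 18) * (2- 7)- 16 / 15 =7957.27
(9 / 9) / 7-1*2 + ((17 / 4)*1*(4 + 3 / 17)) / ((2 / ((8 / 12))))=341 / 84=4.06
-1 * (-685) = 685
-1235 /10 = -247 /2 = -123.50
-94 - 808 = -902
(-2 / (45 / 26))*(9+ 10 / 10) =-104 / 9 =-11.56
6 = 6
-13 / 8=-1.62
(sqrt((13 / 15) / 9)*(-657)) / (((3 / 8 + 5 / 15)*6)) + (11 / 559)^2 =121 / 312481 - 292*sqrt(195) / 85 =-47.97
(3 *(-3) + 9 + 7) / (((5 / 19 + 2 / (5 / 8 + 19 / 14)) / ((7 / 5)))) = 103341 / 13415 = 7.70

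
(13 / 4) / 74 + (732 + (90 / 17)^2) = 65019565 / 85544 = 760.07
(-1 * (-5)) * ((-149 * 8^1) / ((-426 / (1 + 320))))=318860 / 71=4490.99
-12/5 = -2.40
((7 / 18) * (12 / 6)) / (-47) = -7 / 423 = -0.02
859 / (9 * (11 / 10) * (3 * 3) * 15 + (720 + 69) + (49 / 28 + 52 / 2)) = 3436 / 8613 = 0.40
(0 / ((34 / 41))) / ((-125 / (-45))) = 0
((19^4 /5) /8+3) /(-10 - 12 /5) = -130441 /496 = -262.99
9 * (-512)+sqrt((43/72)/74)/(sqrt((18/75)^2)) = -4608+25 * sqrt(1591)/2664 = -4607.63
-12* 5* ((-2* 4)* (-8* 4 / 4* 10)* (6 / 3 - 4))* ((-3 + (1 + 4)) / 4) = 38400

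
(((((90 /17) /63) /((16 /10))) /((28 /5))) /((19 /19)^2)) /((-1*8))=-125 /106624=-0.00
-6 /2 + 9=6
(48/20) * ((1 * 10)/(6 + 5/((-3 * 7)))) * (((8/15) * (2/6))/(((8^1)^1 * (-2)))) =-28/605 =-0.05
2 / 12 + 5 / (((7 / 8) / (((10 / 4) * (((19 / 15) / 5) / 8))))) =13 / 21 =0.62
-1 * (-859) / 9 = 859 / 9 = 95.44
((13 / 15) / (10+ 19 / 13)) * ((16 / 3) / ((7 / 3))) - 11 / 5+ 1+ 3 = 6173 / 3129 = 1.97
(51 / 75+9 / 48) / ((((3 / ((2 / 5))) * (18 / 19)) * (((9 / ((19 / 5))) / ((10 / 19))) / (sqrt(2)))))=6593 * sqrt(2) / 243000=0.04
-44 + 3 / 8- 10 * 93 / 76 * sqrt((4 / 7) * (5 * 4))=-349 / 8- 930 * sqrt(35) / 133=-84.99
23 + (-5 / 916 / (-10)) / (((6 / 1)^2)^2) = 54608257 / 2374272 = 23.00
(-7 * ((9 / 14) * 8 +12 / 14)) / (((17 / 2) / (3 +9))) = -1008 / 17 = -59.29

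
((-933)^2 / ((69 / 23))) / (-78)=-96721 / 26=-3720.04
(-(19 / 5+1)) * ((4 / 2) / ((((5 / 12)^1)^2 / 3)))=-20736 / 125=-165.89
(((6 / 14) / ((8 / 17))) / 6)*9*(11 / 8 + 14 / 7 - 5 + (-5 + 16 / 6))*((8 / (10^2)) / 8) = -969 / 17920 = -0.05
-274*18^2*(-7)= 621432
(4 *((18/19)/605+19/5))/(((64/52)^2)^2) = 1248087139/188334080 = 6.63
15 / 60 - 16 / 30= -17 / 60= -0.28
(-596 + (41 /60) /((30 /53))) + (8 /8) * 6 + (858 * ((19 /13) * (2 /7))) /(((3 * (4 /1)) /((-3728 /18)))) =-28444663 /4200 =-6772.54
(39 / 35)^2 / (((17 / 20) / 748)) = 1092.64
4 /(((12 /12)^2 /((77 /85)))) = 308 /85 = 3.62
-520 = -520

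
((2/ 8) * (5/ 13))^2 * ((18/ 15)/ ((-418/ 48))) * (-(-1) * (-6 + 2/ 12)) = 0.01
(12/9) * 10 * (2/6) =40/9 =4.44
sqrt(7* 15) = sqrt(105) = 10.25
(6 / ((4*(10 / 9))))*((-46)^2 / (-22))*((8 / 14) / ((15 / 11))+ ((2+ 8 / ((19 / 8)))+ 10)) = -74976228 / 36575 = -2049.93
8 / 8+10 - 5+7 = 13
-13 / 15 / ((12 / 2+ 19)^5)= -0.00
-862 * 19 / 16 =-8189 / 8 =-1023.62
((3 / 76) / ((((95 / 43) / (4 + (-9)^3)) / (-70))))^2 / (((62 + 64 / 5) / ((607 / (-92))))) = -1300799044321875 / 17936339872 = -72523.10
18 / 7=2.57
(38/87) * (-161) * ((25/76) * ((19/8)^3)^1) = -27607475/89088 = -309.89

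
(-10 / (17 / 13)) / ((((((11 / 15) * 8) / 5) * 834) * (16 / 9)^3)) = -1184625 / 851738624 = -0.00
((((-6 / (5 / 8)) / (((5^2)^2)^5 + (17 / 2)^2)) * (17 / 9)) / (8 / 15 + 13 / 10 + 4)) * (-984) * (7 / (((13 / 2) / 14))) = 59953152 / 123977661132906425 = 0.00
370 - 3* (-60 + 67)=349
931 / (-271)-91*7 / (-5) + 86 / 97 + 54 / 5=17829312 / 131435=135.65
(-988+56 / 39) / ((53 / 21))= -269332 / 689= -390.90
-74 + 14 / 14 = -73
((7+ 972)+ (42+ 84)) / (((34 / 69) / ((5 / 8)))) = 22425 / 16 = 1401.56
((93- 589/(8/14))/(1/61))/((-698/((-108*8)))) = -24711588/349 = -70806.84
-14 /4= -7 /2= -3.50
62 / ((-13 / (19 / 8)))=-589 / 52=-11.33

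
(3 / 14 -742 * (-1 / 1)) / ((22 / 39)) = 405249 / 308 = 1315.74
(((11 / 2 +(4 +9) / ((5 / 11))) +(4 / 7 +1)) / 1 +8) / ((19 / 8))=12228 / 665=18.39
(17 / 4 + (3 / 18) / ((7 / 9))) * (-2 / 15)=-25 / 42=-0.60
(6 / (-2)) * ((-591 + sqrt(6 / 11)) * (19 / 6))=11229 / 2 - 19 * sqrt(66) / 22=5607.48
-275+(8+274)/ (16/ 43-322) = -635896/ 2305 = -275.88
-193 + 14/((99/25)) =-18757/99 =-189.46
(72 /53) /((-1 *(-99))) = 8 /583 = 0.01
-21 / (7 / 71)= -213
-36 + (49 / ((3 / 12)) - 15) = 145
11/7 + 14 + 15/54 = 1997/126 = 15.85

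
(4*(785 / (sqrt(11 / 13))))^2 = 128174800 / 11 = 11652254.55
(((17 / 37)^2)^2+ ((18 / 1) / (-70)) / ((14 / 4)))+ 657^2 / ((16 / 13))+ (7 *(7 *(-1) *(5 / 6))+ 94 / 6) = 7729245925069691 / 22040133360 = 350689.62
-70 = -70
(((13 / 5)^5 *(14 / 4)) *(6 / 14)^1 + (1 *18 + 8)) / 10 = 1276379 / 62500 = 20.42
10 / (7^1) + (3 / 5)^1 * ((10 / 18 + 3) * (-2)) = -298 / 105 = -2.84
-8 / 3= -2.67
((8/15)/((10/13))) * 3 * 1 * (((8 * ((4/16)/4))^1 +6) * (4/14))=676/175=3.86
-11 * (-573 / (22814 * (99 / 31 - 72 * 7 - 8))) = -17763 / 32713202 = -0.00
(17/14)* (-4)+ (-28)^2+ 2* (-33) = 4992/7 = 713.14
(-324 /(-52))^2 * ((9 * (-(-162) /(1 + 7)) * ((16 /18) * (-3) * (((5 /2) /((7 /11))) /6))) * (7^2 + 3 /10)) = -2882004543 /4732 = -609045.76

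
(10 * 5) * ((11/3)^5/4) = 8284.52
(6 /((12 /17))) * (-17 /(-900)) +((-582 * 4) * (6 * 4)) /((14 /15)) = -754269977 /12600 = -59862.70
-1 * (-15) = 15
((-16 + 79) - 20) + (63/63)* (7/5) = 222/5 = 44.40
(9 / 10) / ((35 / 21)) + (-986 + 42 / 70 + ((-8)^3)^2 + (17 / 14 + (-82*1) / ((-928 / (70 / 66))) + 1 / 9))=2099417502607 / 8038800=261160.56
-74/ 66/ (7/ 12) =-148/ 77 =-1.92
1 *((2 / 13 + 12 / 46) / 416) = 31 / 31096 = 0.00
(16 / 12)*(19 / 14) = 38 / 21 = 1.81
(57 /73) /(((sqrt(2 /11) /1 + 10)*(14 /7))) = 1045 /26718 - 19*sqrt(22) /53436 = 0.04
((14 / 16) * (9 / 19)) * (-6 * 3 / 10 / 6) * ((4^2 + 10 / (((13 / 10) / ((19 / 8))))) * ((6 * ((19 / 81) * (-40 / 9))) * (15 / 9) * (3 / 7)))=19.04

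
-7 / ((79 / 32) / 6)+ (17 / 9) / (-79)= -12113 / 711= -17.04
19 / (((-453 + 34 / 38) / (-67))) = 24187 / 8590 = 2.82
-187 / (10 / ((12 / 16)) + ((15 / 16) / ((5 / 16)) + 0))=-561 / 49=-11.45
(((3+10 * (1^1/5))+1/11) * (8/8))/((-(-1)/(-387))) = -21672/11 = -1970.18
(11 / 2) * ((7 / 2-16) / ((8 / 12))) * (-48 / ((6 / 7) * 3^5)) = 1925 / 81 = 23.77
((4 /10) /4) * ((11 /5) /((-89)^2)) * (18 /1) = 99 /198025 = 0.00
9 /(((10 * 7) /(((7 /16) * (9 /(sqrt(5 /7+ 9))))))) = 81 * sqrt(119) /5440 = 0.16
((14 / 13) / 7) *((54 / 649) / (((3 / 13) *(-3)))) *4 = -48 / 649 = -0.07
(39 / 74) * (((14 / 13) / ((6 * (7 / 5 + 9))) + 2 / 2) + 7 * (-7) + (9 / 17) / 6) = -1651211 / 65416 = -25.24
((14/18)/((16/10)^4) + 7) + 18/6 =373015/36864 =10.12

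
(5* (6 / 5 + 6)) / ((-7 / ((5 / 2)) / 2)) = -180 / 7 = -25.71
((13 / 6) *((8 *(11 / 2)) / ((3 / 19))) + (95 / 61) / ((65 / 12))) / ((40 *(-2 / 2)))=-2155607 / 142740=-15.10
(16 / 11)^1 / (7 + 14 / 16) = 128 / 693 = 0.18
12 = 12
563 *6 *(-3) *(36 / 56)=-45603 / 7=-6514.71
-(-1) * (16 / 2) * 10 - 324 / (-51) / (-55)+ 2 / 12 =449087 / 5610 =80.05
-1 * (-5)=5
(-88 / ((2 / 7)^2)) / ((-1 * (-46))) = -539 / 23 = -23.43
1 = 1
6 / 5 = 1.20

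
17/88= 0.19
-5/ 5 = -1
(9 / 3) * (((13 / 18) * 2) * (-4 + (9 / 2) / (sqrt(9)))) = -65 / 6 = -10.83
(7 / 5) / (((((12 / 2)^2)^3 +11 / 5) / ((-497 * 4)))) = -0.06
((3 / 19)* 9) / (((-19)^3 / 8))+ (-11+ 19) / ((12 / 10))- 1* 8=-521932 / 390963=-1.33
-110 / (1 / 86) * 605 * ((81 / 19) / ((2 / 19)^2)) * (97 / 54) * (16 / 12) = -5274020950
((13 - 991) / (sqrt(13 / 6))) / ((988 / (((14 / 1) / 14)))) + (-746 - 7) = -753 - 489 * sqrt(78) / 6422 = -753.67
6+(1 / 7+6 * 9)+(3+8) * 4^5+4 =79297 / 7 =11328.14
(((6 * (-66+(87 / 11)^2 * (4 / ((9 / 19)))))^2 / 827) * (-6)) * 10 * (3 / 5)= -334825.40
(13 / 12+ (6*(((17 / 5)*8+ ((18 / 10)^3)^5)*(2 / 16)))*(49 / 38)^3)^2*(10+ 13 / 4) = 7035364872324722741732230323698989028813 / 4474216461181640625000000000000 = 1572423894.41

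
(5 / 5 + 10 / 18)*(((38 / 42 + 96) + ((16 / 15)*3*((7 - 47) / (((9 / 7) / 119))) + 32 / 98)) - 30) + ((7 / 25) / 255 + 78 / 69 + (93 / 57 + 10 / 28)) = -19293270523823 / 1053060750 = -18321.14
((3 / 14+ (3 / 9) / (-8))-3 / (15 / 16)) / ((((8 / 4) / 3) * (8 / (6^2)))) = -22887 / 1120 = -20.43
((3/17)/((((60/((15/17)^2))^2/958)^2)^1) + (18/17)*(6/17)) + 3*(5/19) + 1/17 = 176877920418745/144202857820352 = 1.23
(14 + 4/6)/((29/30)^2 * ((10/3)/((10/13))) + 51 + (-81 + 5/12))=-19800/34471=-0.57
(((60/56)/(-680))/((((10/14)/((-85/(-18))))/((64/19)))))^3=-8/185193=-0.00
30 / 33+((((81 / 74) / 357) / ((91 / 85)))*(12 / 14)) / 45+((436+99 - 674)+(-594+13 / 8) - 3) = -10648826943 / 14518504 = -733.47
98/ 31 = 3.16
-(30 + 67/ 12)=-427/ 12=-35.58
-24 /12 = -2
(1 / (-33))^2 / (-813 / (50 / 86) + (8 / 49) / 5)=-1225 / 1865403639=-0.00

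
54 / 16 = 3.38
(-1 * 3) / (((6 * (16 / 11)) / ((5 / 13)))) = -55 / 416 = -0.13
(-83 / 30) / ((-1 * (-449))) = -83 / 13470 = -0.01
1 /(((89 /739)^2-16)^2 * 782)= 298248146641 /59598692605975950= 0.00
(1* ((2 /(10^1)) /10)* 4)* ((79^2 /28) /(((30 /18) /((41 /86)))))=767643 /150500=5.10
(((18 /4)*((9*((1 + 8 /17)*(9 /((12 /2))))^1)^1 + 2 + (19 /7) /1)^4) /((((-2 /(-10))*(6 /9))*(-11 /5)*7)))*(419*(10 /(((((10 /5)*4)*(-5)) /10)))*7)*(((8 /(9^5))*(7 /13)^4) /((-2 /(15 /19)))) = -26316.83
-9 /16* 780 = -1755 /4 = -438.75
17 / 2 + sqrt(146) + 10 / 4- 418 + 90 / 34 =-392.27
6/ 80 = 3/ 40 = 0.08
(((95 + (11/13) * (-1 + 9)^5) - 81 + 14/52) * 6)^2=4682034767601/169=27704347737.28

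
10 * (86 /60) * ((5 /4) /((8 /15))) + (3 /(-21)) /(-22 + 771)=33.59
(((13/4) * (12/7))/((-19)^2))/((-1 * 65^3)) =-3/53382875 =-0.00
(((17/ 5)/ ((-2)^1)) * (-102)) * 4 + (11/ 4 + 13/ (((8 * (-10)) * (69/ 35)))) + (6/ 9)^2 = 11537551/ 16560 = 696.71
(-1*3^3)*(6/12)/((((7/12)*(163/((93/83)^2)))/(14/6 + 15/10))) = -0.68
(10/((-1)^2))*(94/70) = 94/7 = 13.43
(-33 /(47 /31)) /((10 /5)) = -1023 /94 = -10.88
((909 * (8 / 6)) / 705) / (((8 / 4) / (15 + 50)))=2626 / 47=55.87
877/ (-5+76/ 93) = -81561/ 389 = -209.67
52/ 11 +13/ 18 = 1079/ 198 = 5.45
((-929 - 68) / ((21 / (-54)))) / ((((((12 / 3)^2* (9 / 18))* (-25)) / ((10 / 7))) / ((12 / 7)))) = -53838 / 1715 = -31.39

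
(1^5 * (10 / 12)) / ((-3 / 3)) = -5 / 6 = -0.83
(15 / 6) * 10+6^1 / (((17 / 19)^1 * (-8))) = 1643 / 68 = 24.16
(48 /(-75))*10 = -32 /5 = -6.40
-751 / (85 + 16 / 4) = -751 / 89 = -8.44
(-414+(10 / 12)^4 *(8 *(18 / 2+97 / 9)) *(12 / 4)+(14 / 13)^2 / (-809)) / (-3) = 6149348045 / 99669609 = 61.70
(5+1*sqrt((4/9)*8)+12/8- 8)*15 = -45/2+20*sqrt(2) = 5.78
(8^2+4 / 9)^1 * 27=1740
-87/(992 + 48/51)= -1479/16880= -0.09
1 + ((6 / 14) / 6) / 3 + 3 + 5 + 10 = 799 / 42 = 19.02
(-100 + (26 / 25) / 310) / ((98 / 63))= -64.28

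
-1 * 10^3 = -1000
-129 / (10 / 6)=-387 / 5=-77.40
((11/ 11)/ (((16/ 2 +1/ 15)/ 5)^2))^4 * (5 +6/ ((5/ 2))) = 7408355712890625/ 45949729863572161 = 0.16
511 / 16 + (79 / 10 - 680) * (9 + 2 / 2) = -6689.06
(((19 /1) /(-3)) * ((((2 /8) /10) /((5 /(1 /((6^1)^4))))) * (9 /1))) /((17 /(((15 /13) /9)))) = -19 /11456640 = -0.00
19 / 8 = 2.38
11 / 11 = 1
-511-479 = -990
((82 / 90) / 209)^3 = 68921 / 831910105125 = 0.00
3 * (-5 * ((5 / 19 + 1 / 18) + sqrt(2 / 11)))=-15 * sqrt(22) / 11 - 545 / 114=-11.18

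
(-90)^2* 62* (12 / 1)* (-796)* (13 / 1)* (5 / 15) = -20787062400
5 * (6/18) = 5/3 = 1.67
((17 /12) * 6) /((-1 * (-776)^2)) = -17 /1204352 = -0.00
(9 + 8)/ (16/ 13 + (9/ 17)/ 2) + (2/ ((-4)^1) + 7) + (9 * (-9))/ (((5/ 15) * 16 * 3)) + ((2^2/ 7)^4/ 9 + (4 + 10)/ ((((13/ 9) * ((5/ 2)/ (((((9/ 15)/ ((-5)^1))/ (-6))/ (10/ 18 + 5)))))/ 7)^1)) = 119903760892571/ 9284306850000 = 12.91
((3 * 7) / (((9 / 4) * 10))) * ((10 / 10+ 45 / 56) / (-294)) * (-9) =101 / 1960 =0.05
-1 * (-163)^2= -26569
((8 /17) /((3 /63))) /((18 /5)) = 140 /51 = 2.75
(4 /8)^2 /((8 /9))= 9 /32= 0.28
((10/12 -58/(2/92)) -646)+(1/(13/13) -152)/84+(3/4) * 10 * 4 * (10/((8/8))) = -84419/28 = -3014.96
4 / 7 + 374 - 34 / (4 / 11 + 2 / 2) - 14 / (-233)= 8555366 / 24465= 349.70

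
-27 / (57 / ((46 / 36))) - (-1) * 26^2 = 25665 / 38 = 675.39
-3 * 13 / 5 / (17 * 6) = -13 / 170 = -0.08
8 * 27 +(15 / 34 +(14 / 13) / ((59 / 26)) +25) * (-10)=-43287 / 1003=-43.16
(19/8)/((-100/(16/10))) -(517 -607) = 44981/500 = 89.96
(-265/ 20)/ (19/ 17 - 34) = 901/ 2236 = 0.40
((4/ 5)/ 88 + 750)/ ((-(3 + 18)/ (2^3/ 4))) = -82501/ 1155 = -71.43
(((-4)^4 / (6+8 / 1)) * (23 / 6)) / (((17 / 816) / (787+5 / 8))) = 18550144 / 7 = 2650020.57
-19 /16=-1.19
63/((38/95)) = 315/2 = 157.50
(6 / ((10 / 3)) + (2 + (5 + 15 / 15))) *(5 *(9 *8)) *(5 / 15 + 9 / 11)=44688 / 11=4062.55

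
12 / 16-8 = -29 / 4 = -7.25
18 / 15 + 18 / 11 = 2.84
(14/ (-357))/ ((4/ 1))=-1/ 102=-0.01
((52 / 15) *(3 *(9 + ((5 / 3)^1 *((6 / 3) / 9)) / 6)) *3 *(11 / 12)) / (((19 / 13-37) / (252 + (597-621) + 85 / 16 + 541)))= -768402947 / 136080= -5646.70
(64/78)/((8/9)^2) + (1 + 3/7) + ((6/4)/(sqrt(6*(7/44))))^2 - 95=-8206/91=-90.18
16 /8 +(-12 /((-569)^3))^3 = 12503753207494543130923186 /6251876603747271565460729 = 2.00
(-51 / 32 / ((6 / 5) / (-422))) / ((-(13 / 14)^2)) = -878815 / 1352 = -650.01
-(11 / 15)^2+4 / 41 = -4061 / 9225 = -0.44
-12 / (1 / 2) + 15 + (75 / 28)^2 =-1431 / 784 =-1.83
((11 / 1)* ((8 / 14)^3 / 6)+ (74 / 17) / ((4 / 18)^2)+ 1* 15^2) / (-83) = -10967731 / 2903838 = -3.78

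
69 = 69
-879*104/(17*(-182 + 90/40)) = 365664/12223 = 29.92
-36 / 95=-0.38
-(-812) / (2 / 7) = 2842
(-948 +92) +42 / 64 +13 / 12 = -82009 / 96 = -854.26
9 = 9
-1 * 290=-290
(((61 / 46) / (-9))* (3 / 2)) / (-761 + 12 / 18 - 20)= 61 / 215372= 0.00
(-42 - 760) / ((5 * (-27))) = 5.94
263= 263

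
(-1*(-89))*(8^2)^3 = 23330816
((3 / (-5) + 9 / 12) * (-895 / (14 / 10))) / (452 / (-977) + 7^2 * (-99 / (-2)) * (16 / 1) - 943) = -2623245 / 1035822284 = -0.00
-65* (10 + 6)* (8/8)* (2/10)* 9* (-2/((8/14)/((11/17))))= 72072/17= 4239.53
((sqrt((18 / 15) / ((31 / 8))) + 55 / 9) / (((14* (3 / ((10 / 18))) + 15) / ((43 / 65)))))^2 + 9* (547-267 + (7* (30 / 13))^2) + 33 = 162712* sqrt(465) / 9675809559 + 2134179016440002 / 435411430155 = 4901.52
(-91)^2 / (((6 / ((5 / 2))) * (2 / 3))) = 41405 / 8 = 5175.62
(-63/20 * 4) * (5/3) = -21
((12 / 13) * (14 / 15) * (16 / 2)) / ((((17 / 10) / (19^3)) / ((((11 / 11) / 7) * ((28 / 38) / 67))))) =646912 / 14807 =43.69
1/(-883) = -0.00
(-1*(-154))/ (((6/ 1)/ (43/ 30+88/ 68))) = 107107/ 1530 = 70.00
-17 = -17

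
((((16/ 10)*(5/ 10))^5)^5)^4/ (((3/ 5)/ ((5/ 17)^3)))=1606938044258990275541962092341162602522202993782792835301376/ 186032334112839887999415477179247779826454234353150241076946258544921875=0.00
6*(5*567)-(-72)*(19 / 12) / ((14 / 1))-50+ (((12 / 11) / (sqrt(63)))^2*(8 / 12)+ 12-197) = 42645998 / 2541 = 16783.16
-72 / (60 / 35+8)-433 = -7487 / 17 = -440.41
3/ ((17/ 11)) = 33/ 17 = 1.94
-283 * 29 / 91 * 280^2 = -91918400 / 13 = -7070646.15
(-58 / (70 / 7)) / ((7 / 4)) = -116 / 35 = -3.31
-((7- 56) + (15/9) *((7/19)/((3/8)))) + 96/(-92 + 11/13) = 3127969/67545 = 46.31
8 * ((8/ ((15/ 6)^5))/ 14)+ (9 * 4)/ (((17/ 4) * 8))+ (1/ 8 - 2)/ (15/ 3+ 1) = 4719153/ 5950000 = 0.79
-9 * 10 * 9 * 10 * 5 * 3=-121500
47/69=0.68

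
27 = 27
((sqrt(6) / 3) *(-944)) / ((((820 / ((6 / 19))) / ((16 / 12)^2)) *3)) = -0.18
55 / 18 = 3.06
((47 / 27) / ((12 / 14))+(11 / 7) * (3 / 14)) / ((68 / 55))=516835 / 269892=1.91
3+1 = 4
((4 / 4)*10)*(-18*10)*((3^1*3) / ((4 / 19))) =-76950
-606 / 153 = -202 / 51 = -3.96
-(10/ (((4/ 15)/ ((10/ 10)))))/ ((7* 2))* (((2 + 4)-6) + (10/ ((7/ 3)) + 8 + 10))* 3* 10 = -87750/ 49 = -1790.82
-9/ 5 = -1.80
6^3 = 216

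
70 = 70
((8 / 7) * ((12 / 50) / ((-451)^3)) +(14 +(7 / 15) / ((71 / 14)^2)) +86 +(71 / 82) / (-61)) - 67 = 977532894570633277 / 29618663462168550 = 33.00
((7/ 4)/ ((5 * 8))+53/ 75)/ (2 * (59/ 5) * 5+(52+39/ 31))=55831/ 12741600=0.00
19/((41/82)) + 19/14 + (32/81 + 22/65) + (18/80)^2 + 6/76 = 9012486689/224078400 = 40.22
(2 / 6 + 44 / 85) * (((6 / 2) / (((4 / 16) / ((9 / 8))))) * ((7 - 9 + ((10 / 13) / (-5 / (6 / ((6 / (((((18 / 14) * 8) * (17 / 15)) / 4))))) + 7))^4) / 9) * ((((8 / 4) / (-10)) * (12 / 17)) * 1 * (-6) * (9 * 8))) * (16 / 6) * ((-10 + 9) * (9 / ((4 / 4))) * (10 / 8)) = 2323854277636144477824 / 497620515793035635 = 4669.93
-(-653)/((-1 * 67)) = -653/67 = -9.75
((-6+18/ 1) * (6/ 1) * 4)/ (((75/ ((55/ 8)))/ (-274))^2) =4542098/ 25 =181683.92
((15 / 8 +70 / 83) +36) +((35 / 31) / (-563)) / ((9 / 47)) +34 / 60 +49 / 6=24740396821 / 521495640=47.44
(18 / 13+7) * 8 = 872 / 13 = 67.08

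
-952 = -952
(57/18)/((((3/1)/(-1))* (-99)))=0.01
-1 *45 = -45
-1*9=-9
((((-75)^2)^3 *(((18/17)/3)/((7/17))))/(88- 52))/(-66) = -19775390625/308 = -64205813.72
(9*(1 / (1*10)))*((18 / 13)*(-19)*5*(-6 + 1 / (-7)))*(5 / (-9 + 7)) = -330885 / 182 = -1818.05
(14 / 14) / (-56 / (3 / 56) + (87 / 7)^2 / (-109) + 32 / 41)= -0.00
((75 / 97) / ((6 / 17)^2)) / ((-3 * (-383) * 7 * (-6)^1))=-7225 / 56172312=-0.00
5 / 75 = 1 / 15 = 0.07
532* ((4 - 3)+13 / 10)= 6118 / 5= 1223.60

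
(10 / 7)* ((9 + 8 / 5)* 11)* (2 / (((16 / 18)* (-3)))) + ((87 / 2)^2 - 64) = 47693 / 28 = 1703.32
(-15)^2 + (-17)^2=514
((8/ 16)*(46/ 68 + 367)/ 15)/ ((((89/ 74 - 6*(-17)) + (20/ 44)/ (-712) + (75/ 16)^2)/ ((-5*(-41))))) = 44007757376/ 2192539487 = 20.07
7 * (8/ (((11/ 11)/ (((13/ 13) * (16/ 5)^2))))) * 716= 10264576/ 25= 410583.04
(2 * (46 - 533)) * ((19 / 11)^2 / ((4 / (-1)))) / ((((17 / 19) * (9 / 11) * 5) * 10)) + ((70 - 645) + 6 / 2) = -92927267 / 168300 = -552.15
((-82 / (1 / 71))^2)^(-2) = 0.00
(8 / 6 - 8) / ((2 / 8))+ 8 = -56 / 3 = -18.67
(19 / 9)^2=361 / 81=4.46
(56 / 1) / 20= 14 / 5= 2.80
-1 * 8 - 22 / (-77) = -54 / 7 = -7.71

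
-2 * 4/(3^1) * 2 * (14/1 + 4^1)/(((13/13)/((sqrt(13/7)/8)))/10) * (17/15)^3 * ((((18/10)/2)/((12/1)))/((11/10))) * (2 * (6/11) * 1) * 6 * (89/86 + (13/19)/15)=-1040887832 * sqrt(91)/86499875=-114.79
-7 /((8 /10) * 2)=-35 /8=-4.38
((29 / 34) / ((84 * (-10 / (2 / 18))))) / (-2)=29 / 514080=0.00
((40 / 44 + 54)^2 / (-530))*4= -729632 / 32065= -22.75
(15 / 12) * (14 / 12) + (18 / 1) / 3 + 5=299 / 24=12.46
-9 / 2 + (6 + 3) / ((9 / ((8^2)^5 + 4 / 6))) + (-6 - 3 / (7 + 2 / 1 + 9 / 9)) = 16106127208 / 15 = 1073741813.87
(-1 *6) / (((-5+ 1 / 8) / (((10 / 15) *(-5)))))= -160 / 39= -4.10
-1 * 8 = -8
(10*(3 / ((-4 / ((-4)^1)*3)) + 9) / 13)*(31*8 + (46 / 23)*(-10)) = 22800 / 13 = 1753.85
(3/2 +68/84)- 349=-346.69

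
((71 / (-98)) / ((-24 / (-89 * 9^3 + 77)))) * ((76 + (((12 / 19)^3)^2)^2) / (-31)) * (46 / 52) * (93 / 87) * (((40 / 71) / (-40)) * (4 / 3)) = -4477354126480269919894 / 52568442642740389911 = -85.17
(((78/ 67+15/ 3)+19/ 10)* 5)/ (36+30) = 1801/ 2948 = 0.61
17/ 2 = 8.50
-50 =-50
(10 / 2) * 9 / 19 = 45 / 19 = 2.37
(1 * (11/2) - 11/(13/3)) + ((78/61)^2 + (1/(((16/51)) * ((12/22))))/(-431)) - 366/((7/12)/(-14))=5863394706489/667160416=8788.58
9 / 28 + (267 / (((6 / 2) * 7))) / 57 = 869 / 1596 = 0.54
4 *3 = 12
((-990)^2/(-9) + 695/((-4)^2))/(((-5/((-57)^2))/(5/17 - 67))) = -4718440208.85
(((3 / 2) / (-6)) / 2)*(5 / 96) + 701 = 538363 / 768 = 700.99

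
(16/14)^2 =64/49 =1.31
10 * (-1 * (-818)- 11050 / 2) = -47070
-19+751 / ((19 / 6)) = 4145 / 19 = 218.16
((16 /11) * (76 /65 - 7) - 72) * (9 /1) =-517896 /715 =-724.33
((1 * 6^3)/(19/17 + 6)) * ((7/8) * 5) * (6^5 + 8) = 125049960/121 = 1033470.74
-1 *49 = -49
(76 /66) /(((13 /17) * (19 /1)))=34 /429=0.08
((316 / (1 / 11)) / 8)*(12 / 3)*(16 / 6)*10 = 139040 / 3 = 46346.67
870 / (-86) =-435 / 43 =-10.12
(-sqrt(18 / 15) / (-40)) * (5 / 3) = sqrt(30) / 120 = 0.05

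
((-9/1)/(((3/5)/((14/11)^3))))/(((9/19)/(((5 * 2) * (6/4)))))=-1303400/1331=-979.26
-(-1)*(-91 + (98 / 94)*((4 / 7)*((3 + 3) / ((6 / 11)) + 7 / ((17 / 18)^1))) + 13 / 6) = -373283 / 4794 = -77.86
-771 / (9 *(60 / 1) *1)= -257 / 180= -1.43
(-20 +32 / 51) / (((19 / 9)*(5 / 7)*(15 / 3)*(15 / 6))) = -2184 / 2125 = -1.03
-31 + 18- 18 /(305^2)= -1209343 /93025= -13.00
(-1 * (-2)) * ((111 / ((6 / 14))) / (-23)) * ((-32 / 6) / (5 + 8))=8288 / 897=9.24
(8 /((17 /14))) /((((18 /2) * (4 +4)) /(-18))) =-1.65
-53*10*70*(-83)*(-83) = -255581900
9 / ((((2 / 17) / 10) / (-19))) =-14535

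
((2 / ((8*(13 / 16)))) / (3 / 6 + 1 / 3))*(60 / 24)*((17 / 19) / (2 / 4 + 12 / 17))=6936 / 10127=0.68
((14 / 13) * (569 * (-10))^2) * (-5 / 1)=-2266327000 / 13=-174332846.15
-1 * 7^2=-49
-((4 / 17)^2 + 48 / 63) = -4960 / 6069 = -0.82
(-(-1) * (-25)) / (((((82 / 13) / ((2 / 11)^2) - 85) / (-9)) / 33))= 64350 / 917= 70.17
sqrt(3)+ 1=2.73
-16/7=-2.29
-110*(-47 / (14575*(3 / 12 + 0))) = 376 / 265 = 1.42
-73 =-73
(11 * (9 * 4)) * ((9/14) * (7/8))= 891/4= 222.75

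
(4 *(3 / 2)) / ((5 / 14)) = 84 / 5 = 16.80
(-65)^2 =4225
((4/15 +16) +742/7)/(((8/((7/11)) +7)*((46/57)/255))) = 6220011/3151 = 1973.98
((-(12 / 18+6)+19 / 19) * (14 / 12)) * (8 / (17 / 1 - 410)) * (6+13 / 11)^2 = 2970716 / 427977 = 6.94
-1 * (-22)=22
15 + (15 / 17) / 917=233850 / 15589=15.00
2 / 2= 1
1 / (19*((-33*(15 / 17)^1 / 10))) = -34 / 1881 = -0.02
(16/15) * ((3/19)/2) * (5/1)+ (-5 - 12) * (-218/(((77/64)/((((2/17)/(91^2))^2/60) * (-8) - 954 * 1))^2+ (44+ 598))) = 24888602313522754173625437284926851400/4018413920864685320776027200093738507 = 6.19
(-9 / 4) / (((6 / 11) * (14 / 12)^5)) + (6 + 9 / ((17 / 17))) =220029 / 16807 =13.09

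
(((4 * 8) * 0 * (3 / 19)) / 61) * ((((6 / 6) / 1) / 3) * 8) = 0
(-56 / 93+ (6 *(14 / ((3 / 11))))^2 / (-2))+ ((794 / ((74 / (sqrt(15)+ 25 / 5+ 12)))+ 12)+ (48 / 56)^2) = -7964661239 / 168609+ 397 *sqrt(15) / 37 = -47195.91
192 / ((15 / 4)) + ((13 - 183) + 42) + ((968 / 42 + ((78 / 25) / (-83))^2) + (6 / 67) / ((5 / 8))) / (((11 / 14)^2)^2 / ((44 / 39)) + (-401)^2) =-1642307422050145841024 / 21384251384017873125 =-76.80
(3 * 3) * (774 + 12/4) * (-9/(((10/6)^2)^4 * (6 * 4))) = -137643219/3125000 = -44.05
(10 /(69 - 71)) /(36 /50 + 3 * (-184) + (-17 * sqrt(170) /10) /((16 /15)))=0.01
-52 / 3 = -17.33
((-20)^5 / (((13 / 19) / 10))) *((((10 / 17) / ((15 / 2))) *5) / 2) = -6080000000 / 663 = -9170437.41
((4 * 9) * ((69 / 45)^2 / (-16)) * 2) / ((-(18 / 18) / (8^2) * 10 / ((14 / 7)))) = 16928 / 125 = 135.42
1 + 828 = 829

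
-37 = -37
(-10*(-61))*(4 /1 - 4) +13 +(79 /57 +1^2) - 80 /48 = 782 /57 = 13.72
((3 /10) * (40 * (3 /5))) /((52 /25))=45 /13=3.46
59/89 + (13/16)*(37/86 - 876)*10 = -435564123/61232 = -7113.34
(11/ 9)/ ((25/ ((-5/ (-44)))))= 1/ 180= 0.01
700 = 700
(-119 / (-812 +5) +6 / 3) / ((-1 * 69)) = -1733 / 55683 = -0.03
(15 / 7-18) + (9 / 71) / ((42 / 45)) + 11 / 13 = -192217 / 12922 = -14.88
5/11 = 0.45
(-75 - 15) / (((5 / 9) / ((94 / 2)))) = -7614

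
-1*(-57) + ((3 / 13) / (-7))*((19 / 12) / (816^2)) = 13815180269 / 242371584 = 57.00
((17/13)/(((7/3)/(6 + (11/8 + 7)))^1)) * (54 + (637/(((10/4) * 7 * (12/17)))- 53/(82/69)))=1832617/3731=491.19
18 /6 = 3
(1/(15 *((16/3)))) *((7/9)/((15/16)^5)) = 458752/34171875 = 0.01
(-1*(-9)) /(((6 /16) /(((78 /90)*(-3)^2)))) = 936 /5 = 187.20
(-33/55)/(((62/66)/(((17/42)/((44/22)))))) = -561/4340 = -0.13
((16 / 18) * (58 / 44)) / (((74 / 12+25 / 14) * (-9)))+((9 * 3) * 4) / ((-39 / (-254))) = 703.37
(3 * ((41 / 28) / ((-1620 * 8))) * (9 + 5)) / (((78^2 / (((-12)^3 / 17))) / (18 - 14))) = 41 / 129285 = 0.00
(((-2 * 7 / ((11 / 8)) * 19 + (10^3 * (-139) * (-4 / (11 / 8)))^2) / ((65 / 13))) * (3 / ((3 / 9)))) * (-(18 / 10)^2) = -14423049198935568 / 15125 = -953590029681.69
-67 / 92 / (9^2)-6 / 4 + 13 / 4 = 6487 / 3726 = 1.74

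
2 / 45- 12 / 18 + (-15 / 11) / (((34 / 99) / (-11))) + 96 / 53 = 3638149 / 81090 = 44.87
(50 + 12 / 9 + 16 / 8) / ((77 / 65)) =10400 / 231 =45.02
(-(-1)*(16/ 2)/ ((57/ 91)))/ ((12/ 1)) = 182/ 171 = 1.06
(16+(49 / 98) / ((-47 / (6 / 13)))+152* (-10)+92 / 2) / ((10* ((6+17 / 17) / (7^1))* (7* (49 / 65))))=-127263 / 4606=-27.63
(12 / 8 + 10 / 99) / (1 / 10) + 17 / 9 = 1772 / 99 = 17.90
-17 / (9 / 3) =-17 / 3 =-5.67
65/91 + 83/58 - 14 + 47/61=-274511/24766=-11.08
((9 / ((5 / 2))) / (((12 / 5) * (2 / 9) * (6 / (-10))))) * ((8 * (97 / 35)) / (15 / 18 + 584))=-10476 / 24563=-0.43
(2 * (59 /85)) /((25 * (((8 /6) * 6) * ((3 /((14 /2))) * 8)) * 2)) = 413 /408000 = 0.00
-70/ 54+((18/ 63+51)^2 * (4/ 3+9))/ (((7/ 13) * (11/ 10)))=4674381815/ 101871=45885.30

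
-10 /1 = -10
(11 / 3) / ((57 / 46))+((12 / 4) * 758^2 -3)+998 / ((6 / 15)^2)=591635875 / 342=1729929.46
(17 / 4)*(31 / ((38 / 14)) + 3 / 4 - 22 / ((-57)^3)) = 153273071 / 2963088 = 51.73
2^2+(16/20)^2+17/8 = 1353/200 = 6.76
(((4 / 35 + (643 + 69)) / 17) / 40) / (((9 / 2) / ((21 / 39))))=2077 / 16575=0.13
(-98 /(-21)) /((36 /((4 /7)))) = 2 /27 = 0.07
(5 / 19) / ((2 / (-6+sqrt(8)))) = -15 / 19+5*sqrt(2) / 19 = -0.42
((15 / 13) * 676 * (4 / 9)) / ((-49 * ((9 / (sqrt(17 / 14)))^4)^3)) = -1568941985 / 19537800892022463372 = -0.00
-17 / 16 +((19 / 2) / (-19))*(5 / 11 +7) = -843 / 176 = -4.79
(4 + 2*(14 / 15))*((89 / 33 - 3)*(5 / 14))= -40 / 63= -0.63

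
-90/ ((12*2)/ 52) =-195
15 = 15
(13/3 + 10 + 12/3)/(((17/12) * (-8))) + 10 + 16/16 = 319/34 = 9.38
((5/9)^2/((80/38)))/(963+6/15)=475/3121416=0.00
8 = 8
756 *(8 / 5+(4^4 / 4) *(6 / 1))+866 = 1461898 / 5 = 292379.60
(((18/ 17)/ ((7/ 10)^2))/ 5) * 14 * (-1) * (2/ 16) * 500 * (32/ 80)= -18000/ 119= -151.26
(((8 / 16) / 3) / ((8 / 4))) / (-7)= -1 / 84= -0.01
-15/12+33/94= -169/188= -0.90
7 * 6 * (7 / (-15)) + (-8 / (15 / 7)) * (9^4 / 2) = -61334 / 5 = -12266.80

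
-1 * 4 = -4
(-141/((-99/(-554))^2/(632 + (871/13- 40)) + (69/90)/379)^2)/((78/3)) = -1264006.16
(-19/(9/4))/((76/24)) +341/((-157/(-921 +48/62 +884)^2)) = -41656193/14601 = -2852.97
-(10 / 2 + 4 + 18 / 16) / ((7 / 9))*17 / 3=-4131 / 56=-73.77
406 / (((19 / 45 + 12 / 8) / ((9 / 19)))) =328860 / 3287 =100.05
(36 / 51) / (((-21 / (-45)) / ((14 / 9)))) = 40 / 17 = 2.35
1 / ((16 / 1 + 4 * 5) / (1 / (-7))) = -1 / 252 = -0.00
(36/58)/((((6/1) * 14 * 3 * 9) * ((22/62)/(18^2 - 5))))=31/126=0.25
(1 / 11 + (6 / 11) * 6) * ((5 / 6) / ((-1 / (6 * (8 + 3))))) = -185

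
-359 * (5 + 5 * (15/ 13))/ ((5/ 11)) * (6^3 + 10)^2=-5647575472/ 13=-434428882.46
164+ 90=254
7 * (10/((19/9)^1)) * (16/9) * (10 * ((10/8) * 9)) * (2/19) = 252000/361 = 698.06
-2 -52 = -54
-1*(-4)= 4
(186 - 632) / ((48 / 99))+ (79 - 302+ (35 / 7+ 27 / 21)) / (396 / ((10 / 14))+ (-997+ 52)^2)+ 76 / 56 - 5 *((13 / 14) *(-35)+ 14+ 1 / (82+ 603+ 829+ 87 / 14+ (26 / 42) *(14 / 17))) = -224404266311783813 / 271668832898904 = -826.02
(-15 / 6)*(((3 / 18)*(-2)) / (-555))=-1 / 666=-0.00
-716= -716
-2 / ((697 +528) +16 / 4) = -0.00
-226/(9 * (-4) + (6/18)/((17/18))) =1921/303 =6.34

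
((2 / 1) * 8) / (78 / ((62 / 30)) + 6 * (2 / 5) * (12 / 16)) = 2480 / 6129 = 0.40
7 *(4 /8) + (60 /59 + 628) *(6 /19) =453191 /2242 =202.14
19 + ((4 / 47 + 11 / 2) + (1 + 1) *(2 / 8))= 1179 / 47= 25.09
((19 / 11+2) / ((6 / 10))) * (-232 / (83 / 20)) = -951200 / 2739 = -347.28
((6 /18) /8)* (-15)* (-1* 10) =25 /4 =6.25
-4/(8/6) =-3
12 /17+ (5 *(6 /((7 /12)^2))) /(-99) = -0.18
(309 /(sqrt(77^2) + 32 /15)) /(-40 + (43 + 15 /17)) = 26265 /26114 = 1.01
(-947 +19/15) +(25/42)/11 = -728173/770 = -945.68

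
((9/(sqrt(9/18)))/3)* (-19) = -57* sqrt(2) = -80.61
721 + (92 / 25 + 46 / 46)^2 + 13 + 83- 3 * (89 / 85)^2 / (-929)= 140768941109 / 167800625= 838.91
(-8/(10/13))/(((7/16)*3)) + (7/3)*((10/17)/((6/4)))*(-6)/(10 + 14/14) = -55128/6545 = -8.42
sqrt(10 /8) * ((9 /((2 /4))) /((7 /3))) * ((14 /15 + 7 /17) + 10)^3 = 24212815957 * sqrt(5) /4298875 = 12594.34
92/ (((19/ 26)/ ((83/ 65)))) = 160.76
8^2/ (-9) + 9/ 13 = -751/ 117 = -6.42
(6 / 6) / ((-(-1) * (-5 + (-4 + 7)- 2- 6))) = -1 / 10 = -0.10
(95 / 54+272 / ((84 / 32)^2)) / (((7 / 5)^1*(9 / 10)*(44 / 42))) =2727575 / 87318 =31.24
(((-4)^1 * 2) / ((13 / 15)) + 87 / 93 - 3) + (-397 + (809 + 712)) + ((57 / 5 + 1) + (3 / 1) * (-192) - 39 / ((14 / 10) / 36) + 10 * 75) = 4178572 / 14105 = 296.25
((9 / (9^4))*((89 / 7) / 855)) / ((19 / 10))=178 / 16579647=0.00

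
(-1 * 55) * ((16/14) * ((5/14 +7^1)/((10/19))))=-43054/49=-878.65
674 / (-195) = -674 / 195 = -3.46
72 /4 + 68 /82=772 /41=18.83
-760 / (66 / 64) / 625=-4864 / 4125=-1.18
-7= -7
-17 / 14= -1.21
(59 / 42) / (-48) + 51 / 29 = 101105 / 58464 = 1.73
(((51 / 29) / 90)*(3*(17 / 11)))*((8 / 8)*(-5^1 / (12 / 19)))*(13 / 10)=-71383 / 76560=-0.93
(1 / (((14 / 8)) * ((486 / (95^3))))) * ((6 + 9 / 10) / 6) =3943925 / 3402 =1159.30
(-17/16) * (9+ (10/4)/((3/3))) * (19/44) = -5.28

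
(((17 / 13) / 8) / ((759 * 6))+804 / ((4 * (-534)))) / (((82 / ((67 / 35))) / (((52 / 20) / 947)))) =-1062929741 / 44063084973600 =-0.00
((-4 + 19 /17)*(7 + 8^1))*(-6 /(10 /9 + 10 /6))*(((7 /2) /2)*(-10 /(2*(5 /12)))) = -166698 /85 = -1961.15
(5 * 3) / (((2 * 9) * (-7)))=-5 / 42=-0.12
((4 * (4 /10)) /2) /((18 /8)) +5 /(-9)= -1 /5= -0.20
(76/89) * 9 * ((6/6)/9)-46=-4018/89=-45.15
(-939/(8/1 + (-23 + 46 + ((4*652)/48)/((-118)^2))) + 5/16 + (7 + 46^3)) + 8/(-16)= 2016463453547/20721520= 97312.53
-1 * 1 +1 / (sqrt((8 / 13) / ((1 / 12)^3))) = -1 +sqrt(78) / 288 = -0.97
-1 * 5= -5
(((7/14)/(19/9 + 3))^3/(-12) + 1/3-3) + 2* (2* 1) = 12458279/9344256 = 1.33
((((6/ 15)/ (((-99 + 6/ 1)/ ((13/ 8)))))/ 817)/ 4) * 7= -91/ 6078480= -0.00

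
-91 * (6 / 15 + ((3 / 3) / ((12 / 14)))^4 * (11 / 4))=-12960493 / 25920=-500.02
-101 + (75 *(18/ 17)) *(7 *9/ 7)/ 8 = -793/ 68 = -11.66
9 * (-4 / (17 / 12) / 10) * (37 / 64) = -999 / 680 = -1.47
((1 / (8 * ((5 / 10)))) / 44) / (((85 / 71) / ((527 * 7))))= 15407 / 880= 17.51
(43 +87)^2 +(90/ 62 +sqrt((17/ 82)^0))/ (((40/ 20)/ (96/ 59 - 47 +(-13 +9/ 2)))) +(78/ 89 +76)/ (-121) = 30141603705/ 1790591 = 16833.33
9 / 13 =0.69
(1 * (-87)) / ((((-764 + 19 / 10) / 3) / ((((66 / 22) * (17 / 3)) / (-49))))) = -44370 / 373429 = -0.12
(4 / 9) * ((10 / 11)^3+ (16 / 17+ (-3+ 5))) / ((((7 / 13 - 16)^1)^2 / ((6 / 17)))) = 37653200 / 15540608259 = 0.00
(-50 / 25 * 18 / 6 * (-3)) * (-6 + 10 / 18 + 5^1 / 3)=-68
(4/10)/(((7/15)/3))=18/7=2.57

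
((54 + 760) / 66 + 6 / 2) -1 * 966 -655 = -4817 / 3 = -1605.67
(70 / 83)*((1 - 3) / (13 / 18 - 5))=360 / 913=0.39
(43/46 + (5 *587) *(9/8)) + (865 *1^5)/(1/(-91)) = -13875843/184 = -75412.19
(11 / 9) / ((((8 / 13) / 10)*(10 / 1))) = 143 / 72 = 1.99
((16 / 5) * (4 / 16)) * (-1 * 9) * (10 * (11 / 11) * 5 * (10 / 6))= -600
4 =4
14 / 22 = 7 / 11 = 0.64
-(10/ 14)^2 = -25/ 49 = -0.51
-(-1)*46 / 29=46 / 29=1.59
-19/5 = -3.80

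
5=5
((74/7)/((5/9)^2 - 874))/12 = -999/990766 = -0.00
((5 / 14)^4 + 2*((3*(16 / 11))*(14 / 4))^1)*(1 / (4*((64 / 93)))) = 1201062543 / 108179456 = 11.10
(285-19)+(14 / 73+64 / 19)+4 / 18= 3367694 / 12483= 269.78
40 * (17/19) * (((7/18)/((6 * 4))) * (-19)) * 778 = -231455/27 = -8572.41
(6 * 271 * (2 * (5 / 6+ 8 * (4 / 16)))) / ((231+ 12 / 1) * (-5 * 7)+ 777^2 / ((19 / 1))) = 87533 / 221067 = 0.40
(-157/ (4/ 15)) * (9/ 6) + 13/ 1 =-6961/ 8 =-870.12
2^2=4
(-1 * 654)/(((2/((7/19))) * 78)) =-763/494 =-1.54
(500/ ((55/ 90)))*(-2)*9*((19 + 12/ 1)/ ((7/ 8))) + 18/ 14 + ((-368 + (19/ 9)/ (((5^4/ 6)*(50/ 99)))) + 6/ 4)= -1256378700317/ 2406250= -522131.41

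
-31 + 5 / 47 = -30.89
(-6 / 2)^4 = 81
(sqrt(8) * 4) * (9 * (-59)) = -4248 * sqrt(2) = -6007.58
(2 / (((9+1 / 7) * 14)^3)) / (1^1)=1 / 1048576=0.00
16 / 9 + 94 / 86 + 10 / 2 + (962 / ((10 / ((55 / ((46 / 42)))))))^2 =4777769833561 / 204723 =23337728.70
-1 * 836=-836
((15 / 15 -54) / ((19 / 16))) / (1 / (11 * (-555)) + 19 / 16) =-82832640 / 2203601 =-37.59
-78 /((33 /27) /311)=-218322 /11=-19847.45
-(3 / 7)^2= -9 / 49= -0.18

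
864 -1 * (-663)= 1527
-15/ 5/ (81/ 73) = -2.70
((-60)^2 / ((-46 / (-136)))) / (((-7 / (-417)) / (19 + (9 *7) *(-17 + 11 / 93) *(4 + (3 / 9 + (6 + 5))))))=-51546206001600 / 4991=-10327831296.65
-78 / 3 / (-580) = 13 / 290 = 0.04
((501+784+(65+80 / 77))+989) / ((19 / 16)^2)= 46126848 / 27797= 1659.42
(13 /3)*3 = 13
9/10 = 0.90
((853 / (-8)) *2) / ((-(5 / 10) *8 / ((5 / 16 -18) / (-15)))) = 241399 / 3840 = 62.86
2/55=0.04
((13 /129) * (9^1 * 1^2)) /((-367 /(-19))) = 741 /15781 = 0.05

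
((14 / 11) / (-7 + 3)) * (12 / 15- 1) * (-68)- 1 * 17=-1173 / 55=-21.33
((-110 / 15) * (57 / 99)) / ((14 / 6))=-38 / 21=-1.81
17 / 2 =8.50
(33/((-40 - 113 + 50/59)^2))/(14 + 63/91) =0.00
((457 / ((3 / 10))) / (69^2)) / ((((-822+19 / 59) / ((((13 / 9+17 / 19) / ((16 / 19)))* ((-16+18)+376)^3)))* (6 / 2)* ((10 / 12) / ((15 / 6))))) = -1498226058000 / 25645391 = -58420.87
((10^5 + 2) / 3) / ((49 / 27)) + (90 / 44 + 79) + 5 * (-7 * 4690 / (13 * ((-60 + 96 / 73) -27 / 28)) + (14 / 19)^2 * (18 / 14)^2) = 86562494552609 / 4637707074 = 18664.93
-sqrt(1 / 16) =-1 / 4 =-0.25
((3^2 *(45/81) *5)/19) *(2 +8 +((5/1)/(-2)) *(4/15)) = 700/57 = 12.28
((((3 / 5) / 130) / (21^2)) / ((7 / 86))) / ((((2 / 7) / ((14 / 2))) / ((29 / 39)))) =1247 / 532350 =0.00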